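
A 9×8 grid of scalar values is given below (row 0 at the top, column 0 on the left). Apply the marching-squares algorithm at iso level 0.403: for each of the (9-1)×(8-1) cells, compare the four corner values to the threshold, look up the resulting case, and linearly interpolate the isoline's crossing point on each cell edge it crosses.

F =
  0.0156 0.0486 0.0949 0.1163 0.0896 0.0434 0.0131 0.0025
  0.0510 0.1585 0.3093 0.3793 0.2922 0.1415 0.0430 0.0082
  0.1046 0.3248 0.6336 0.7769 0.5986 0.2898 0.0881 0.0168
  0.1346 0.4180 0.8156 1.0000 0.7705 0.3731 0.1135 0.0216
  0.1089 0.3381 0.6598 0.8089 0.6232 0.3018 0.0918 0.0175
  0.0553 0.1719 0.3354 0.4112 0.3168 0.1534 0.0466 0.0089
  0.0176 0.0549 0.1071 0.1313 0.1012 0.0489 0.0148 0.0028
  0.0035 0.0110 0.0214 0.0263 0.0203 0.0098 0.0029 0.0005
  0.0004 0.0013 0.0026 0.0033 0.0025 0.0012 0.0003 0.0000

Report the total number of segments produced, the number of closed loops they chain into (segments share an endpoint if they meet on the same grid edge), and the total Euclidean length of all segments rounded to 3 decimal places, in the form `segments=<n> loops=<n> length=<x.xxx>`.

segments=16 loops=1 length=12.341

cell (1,1): code 0100 → (1.289,2.000)–(2.000,1.253)
cell (1,2): code 1100 → (1.060,3.000)–(1.289,2.000)
cell (1,3): code 1100 → (1.362,4.000)–(1.060,3.000)
cell (1,4): code 1000 → (2.000,4.633)–(1.362,4.000)
cell (2,0): code 0100 → (2.839,1.000)–(3.000,0.947)
cell (2,1): code 1110 → (2.000,1.253)–(2.839,1.000)
cell (2,4): code 1001 → (3.000,4.925)–(2.000,4.633)
cell (3,0): code 0010 → (3.000,0.947)–(3.188,1.000)
cell (3,1): code 0111 → (3.188,1.000)–(4.000,1.202)
cell (3,4): code 1001 → (4.000,4.685)–(3.000,4.925)
cell (4,1): code 0010 → (4.000,1.202)–(4.792,2.000)
cell (4,2): code 0111 → (4.792,2.000)–(5.000,2.892)
cell (4,3): code 1011 → (5.000,3.087)–(4.719,4.000)
cell (4,4): code 0001 → (4.719,4.000)–(4.000,4.685)
cell (5,2): code 0010 → (5.000,2.892)–(5.029,3.000)
cell (5,3): code 0001 → (5.029,3.000)–(5.000,3.087)
total: 16 segments, chained into 1 closed loop(s), length Σ = 12.340991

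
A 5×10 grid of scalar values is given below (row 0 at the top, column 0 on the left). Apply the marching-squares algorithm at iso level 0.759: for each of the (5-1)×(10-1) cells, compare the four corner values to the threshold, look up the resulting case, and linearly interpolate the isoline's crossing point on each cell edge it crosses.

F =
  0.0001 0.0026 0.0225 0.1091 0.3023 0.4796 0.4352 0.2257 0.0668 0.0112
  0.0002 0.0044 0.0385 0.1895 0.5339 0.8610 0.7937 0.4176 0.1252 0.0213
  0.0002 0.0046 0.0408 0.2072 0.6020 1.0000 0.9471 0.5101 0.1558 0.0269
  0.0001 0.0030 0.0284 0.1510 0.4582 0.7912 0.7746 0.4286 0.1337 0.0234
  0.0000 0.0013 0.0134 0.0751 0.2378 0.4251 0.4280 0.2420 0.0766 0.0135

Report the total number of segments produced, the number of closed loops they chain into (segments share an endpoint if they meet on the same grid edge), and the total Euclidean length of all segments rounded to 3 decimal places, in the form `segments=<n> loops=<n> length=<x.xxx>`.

cell (0,4): code 0100 → (0.733,5.000)–(1.000,4.688)
cell (0,5): code 1100 → (0.903,6.000)–(0.733,5.000)
cell (0,6): code 1000 → (1.000,6.092)–(0.903,6.000)
cell (1,4): code 0110 → (1.000,4.688)–(2.000,4.394)
cell (1,6): code 1001 → (2.000,6.430)–(1.000,6.092)
cell (2,4): code 0110 → (2.000,4.394)–(3.000,4.903)
cell (2,6): code 1001 → (3.000,6.045)–(2.000,6.430)
cell (3,4): code 0010 → (3.000,4.903)–(3.088,5.000)
cell (3,5): code 0011 → (3.088,5.000)–(3.045,6.000)
cell (3,6): code 0001 → (3.045,6.000)–(3.000,6.045)
total: 10 segments, chained into 1 closed loop(s), length Σ = 7.045882

segments=10 loops=1 length=7.046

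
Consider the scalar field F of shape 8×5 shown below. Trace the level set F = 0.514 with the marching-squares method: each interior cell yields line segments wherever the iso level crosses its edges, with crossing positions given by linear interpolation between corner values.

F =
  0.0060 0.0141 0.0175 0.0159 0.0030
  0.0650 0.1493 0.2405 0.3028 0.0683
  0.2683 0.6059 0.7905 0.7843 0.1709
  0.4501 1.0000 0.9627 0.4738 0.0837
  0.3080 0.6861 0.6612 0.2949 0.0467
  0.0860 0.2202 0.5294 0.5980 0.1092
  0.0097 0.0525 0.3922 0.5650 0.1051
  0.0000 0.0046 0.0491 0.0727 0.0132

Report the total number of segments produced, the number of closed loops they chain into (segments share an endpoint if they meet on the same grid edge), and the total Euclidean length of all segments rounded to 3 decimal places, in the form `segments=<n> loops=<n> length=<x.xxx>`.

segments=18 loops=1 length=13.327

cell (1,0): code 0100 → (1.799,1.000)–(2.000,0.728)
cell (1,1): code 1100 → (1.497,2.000)–(1.799,1.000)
cell (1,2): code 1100 → (1.439,3.000)–(1.497,2.000)
cell (1,3): code 1000 → (2.000,3.441)–(1.439,3.000)
cell (2,0): code 0110 → (2.000,0.728)–(3.000,0.116)
cell (2,2): code 1011 → (3.000,2.918)–(2.871,3.000)
cell (2,3): code 0001 → (2.871,3.000)–(2.000,3.441)
cell (3,0): code 0110 → (3.000,0.116)–(4.000,0.545)
cell (3,2): code 1001 → (4.000,2.402)–(3.000,2.918)
cell (4,0): code 0010 → (4.000,0.545)–(4.369,1.000)
cell (4,1): code 0111 → (4.369,1.000)–(5.000,1.950)
cell (4,2): code 1101 → (4.723,3.000)–(4.000,2.402)
cell (4,3): code 1000 → (5.000,3.172)–(4.723,3.000)
cell (5,1): code 0010 → (5.000,1.950)–(5.112,2.000)
cell (5,2): code 0111 → (5.112,2.000)–(6.000,2.705)
cell (5,3): code 1001 → (6.000,3.111)–(5.000,3.172)
cell (6,2): code 0010 → (6.000,2.705)–(6.104,3.000)
cell (6,3): code 0001 → (6.104,3.000)–(6.000,3.111)
total: 18 segments, chained into 1 closed loop(s), length Σ = 13.326582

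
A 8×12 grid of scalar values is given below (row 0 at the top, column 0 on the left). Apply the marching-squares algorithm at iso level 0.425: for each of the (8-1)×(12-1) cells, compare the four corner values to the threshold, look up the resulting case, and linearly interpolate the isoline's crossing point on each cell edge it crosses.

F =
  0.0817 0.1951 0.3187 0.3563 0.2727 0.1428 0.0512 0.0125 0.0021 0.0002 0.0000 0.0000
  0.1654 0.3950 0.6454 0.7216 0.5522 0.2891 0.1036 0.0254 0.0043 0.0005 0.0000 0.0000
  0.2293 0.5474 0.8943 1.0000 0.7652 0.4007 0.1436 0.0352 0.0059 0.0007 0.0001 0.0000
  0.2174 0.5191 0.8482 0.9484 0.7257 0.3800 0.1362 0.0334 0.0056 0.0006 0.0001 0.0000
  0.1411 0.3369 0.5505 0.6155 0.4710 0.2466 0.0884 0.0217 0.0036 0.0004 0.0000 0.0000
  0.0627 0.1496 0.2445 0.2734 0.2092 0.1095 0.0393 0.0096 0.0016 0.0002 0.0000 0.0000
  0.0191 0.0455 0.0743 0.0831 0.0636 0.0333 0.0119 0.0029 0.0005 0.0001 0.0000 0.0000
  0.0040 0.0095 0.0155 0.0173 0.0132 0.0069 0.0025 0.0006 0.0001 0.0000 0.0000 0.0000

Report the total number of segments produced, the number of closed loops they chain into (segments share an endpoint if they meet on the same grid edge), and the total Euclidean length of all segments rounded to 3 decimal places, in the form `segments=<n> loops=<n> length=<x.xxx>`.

cell (0,1): code 0100 → (0.325,2.000)–(1.000,1.120)
cell (0,2): code 1100 → (0.188,3.000)–(0.325,2.000)
cell (0,3): code 1100 → (0.545,4.000)–(0.188,3.000)
cell (0,4): code 1000 → (1.000,4.483)–(0.545,4.000)
cell (1,0): code 0100 → (1.197,1.000)–(2.000,0.615)
cell (1,1): code 1110 → (1.000,1.120)–(1.197,1.000)
cell (1,4): code 1001 → (2.000,4.933)–(1.000,4.483)
cell (2,0): code 0110 → (2.000,0.615)–(3.000,0.688)
cell (2,4): code 1001 → (3.000,4.870)–(2.000,4.933)
cell (3,0): code 0010 → (3.000,0.688)–(3.516,1.000)
cell (3,1): code 0111 → (3.516,1.000)–(4.000,1.412)
cell (3,4): code 1001 → (4.000,4.205)–(3.000,4.870)
cell (4,1): code 0010 → (4.000,1.412)–(4.410,2.000)
cell (4,2): code 0011 → (4.410,2.000)–(4.557,3.000)
cell (4,3): code 0011 → (4.557,3.000)–(4.176,4.000)
cell (4,4): code 0001 → (4.176,4.000)–(4.000,4.205)
total: 16 segments, chained into 1 closed loop(s), length Σ = 13.573436

segments=16 loops=1 length=13.573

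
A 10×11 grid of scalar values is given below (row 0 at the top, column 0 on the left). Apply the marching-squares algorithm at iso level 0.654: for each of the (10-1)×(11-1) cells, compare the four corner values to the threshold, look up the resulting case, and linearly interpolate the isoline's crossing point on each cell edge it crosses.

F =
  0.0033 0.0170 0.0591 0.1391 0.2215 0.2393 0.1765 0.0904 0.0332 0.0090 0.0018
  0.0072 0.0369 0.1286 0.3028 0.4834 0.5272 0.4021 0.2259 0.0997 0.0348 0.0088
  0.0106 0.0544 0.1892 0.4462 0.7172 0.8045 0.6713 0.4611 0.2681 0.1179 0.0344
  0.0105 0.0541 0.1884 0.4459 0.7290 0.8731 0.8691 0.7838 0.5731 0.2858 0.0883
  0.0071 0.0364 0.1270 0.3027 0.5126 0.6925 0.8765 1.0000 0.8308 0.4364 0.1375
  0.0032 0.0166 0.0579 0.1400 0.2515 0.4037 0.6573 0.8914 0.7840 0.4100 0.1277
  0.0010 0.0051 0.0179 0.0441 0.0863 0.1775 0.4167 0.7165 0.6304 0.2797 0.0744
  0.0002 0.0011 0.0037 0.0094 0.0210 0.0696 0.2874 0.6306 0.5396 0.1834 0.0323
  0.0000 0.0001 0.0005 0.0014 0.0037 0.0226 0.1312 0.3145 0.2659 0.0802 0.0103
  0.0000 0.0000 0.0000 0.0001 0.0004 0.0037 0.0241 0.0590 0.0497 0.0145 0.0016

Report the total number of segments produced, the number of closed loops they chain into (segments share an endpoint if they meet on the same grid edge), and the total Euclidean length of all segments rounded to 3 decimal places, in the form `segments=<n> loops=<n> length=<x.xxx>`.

segments=20 loops=1 length=15.080

cell (1,3): code 0100 → (1.730,4.000)–(2.000,3.767)
cell (1,4): code 1100 → (1.457,5.000)–(1.730,4.000)
cell (1,5): code 1100 → (1.936,6.000)–(1.457,5.000)
cell (1,6): code 1000 → (2.000,6.082)–(1.936,6.000)
cell (2,3): code 0110 → (2.000,3.767)–(3.000,3.735)
cell (2,6): code 1101 → (2.598,7.000)–(2.000,6.082)
cell (2,7): code 1000 → (3.000,7.616)–(2.598,7.000)
cell (3,3): code 0010 → (3.000,3.735)–(3.347,4.000)
cell (3,4): code 0111 → (3.347,4.000)–(4.000,4.786)
cell (3,7): code 1101 → (3.314,8.000)–(3.000,7.616)
cell (3,8): code 1000 → (4.000,8.448)–(3.314,8.000)
cell (4,4): code 0010 → (4.000,4.786)–(4.133,5.000)
cell (4,5): code 0111 → (4.133,5.000)–(5.000,5.987)
cell (4,8): code 1001 → (5.000,8.348)–(4.000,8.448)
cell (5,5): code 0010 → (5.000,5.987)–(5.014,6.000)
cell (5,6): code 0111 → (5.014,6.000)–(6.000,6.792)
cell (5,7): code 1011 → (6.000,7.726)–(5.846,8.000)
cell (5,8): code 0001 → (5.846,8.000)–(5.000,8.348)
cell (6,6): code 0010 → (6.000,6.792)–(6.728,7.000)
cell (6,7): code 0001 → (6.728,7.000)–(6.000,7.726)
total: 20 segments, chained into 1 closed loop(s), length Σ = 15.079796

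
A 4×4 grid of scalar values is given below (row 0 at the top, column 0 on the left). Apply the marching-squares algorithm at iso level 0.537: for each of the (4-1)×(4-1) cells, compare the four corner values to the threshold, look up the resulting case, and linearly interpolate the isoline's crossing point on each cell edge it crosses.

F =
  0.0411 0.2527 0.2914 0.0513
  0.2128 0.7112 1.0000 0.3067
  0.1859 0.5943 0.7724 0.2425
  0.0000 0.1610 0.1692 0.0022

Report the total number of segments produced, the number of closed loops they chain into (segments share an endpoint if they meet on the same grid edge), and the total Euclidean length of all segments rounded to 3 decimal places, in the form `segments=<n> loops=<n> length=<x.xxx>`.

cell (0,0): code 0100 → (0.620,1.000)–(1.000,0.650)
cell (0,1): code 1100 → (0.347,2.000)–(0.620,1.000)
cell (0,2): code 1000 → (1.000,2.668)–(0.347,2.000)
cell (1,0): code 0110 → (1.000,0.650)–(2.000,0.860)
cell (1,2): code 1001 → (2.000,2.444)–(1.000,2.668)
cell (2,0): code 0010 → (2.000,0.860)–(2.132,1.000)
cell (2,1): code 0011 → (2.132,1.000)–(2.390,2.000)
cell (2,2): code 0001 → (2.390,2.000)–(2.000,2.444)
total: 8 segments, chained into 1 closed loop(s), length Σ = 6.350465

segments=8 loops=1 length=6.350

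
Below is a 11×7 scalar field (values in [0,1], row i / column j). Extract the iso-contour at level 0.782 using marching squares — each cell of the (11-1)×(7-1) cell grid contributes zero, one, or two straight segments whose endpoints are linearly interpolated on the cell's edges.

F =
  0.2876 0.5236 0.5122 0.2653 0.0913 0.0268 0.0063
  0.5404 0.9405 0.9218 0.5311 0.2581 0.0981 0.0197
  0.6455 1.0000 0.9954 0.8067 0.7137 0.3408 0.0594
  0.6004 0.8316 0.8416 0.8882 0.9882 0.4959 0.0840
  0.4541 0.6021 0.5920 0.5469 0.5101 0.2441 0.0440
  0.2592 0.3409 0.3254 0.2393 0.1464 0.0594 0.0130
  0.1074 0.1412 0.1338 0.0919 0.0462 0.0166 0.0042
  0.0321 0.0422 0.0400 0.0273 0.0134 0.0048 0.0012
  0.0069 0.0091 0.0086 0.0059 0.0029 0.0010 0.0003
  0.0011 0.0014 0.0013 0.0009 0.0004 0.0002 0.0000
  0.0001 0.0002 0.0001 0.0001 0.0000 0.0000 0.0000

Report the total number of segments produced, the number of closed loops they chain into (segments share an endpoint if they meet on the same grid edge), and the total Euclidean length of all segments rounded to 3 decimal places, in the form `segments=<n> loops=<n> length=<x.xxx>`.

cell (0,0): code 0100 → (0.620,1.000)–(1.000,0.604)
cell (0,1): code 1100 → (0.659,2.000)–(0.620,1.000)
cell (0,2): code 1000 → (1.000,2.358)–(0.659,2.000)
cell (1,0): code 0110 → (1.000,0.604)–(2.000,0.385)
cell (1,2): code 1101 → (1.910,3.000)–(1.000,2.358)
cell (1,3): code 1000 → (2.000,3.266)–(1.910,3.000)
cell (2,0): code 0110 → (2.000,0.385)–(3.000,0.785)
cell (2,3): code 1101 → (2.249,4.000)–(2.000,3.266)
cell (2,4): code 1000 → (3.000,4.419)–(2.249,4.000)
cell (3,0): code 0010 → (3.000,0.785)–(3.216,1.000)
cell (3,1): code 0011 → (3.216,1.000)–(3.239,2.000)
cell (3,2): code 0011 → (3.239,2.000)–(3.311,3.000)
cell (3,3): code 0011 → (3.311,3.000)–(3.431,4.000)
cell (3,4): code 0001 → (3.431,4.000)–(3.000,4.419)
total: 14 segments, chained into 1 closed loop(s), length Σ = 11.090822

segments=14 loops=1 length=11.091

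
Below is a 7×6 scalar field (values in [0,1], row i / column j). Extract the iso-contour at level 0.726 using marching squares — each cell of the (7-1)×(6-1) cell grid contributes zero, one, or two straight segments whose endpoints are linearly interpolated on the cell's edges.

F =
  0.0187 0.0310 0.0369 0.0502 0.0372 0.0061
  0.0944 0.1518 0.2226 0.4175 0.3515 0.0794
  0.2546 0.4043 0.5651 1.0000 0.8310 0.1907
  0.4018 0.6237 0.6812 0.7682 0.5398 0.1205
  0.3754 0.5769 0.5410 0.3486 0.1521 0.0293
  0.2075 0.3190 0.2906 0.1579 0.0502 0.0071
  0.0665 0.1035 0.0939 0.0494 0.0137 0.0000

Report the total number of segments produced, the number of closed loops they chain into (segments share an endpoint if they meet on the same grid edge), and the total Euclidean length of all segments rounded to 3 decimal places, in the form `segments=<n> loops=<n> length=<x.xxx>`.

cell (1,2): code 0100 → (1.530,3.000)–(2.000,2.370)
cell (1,3): code 1100 → (1.781,4.000)–(1.530,3.000)
cell (1,4): code 1000 → (2.000,4.164)–(1.781,4.000)
cell (2,2): code 0110 → (2.000,2.370)–(3.000,2.515)
cell (2,3): code 1011 → (3.000,3.185)–(2.361,4.000)
cell (2,4): code 0001 → (2.361,4.000)–(2.000,4.164)
cell (3,2): code 0010 → (3.000,2.515)–(3.101,3.000)
cell (3,3): code 0001 → (3.101,3.000)–(3.000,3.185)
total: 8 segments, chained into 1 closed loop(s), length Σ = 5.239341

segments=8 loops=1 length=5.239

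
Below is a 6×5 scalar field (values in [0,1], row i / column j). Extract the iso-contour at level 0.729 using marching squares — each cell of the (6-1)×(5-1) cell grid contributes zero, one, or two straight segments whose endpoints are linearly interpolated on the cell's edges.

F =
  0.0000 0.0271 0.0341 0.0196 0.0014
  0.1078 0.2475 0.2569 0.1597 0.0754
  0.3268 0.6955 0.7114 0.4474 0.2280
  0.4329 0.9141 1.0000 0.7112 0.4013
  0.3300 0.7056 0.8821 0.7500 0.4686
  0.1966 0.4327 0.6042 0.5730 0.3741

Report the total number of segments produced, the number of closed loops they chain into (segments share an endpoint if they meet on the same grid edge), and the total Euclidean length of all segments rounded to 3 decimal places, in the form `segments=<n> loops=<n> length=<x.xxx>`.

cell (2,0): code 0100 → (2.153,1.000)–(3.000,0.615)
cell (2,1): code 1100 → (2.061,2.000)–(2.153,1.000)
cell (2,2): code 1000 → (3.000,2.938)–(2.061,2.000)
cell (3,0): code 0010 → (3.000,0.615)–(3.888,1.000)
cell (3,1): code 0111 → (3.888,1.000)–(4.000,1.133)
cell (3,2): code 1101 → (3.459,3.000)–(3.000,2.938)
cell (3,3): code 1000 → (4.000,3.075)–(3.459,3.000)
cell (4,1): code 0010 → (4.000,1.133)–(4.551,2.000)
cell (4,2): code 0011 → (4.551,2.000)–(4.119,3.000)
cell (4,3): code 0001 → (4.119,3.000)–(4.000,3.075)
total: 10 segments, chained into 1 closed loop(s), length Σ = 7.669433

segments=10 loops=1 length=7.669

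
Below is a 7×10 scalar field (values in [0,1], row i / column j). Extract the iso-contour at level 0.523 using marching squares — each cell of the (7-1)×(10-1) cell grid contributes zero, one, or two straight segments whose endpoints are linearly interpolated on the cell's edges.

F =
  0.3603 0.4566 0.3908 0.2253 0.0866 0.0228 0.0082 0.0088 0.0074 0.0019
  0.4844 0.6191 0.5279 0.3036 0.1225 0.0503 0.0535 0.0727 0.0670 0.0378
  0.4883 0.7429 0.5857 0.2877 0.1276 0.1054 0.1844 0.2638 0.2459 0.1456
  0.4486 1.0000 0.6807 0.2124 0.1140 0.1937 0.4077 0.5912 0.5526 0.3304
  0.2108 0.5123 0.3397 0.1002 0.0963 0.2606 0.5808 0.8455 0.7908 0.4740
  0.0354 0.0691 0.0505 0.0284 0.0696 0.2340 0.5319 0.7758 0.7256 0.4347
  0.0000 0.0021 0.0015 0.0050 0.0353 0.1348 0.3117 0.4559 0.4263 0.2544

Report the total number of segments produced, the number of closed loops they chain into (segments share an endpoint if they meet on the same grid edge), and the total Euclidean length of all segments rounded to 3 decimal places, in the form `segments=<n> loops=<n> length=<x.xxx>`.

cell (0,0): code 0100 → (0.409,1.000)–(1.000,0.287)
cell (0,1): code 1100 → (0.964,2.000)–(0.409,1.000)
cell (0,2): code 1000 → (1.000,2.022)–(0.964,2.000)
cell (1,0): code 0110 → (1.000,0.287)–(2.000,0.136)
cell (1,2): code 1001 → (2.000,2.210)–(1.000,2.022)
cell (2,0): code 0110 → (2.000,0.136)–(3.000,0.135)
cell (2,2): code 1001 → (3.000,2.337)–(2.000,2.210)
cell (2,6): code 0100 → (2.792,7.000)–(3.000,6.628)
cell (2,7): code 1100 → (2.903,8.000)–(2.792,7.000)
cell (2,8): code 1000 → (3.000,8.133)–(2.903,8.000)
cell (3,0): code 0010 → (3.000,0.135)–(3.978,1.000)
cell (3,1): code 0011 → (3.978,1.000)–(3.462,2.000)
cell (3,2): code 0001 → (3.462,2.000)–(3.000,2.337)
cell (3,5): code 0100 → (3.666,6.000)–(4.000,5.819)
cell (3,6): code 1110 → (3.000,6.628)–(3.666,6.000)
cell (3,8): code 1001 → (4.000,8.845)–(3.000,8.133)
cell (4,5): code 0110 → (4.000,5.819)–(5.000,5.970)
cell (4,8): code 1001 → (5.000,8.696)–(4.000,8.845)
cell (5,5): code 0010 → (5.000,5.970)–(5.040,6.000)
cell (5,6): code 0011 → (5.040,6.000)–(5.790,7.000)
cell (5,7): code 0011 → (5.790,7.000)–(5.677,8.000)
cell (5,8): code 0001 → (5.677,8.000)–(5.000,8.696)
total: 22 segments, chained into 2 closed loop(s), length Σ = 18.572056

segments=22 loops=2 length=18.572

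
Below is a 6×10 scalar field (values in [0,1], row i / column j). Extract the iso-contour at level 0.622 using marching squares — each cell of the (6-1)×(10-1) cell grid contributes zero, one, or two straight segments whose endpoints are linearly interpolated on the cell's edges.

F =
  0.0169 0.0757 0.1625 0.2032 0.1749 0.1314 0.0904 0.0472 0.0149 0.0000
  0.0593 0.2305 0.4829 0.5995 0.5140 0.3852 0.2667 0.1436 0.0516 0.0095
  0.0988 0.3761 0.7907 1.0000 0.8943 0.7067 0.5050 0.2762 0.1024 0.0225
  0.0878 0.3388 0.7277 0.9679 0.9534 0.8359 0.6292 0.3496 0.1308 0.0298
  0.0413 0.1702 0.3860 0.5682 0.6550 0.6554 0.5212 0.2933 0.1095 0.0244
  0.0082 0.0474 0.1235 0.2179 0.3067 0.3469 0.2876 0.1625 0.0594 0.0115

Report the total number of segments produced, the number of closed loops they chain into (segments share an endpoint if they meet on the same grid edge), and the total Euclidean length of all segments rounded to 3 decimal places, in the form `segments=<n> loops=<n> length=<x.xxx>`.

cell (1,1): code 0100 → (1.452,2.000)–(2.000,1.593)
cell (1,2): code 1100 → (1.056,3.000)–(1.452,2.000)
cell (1,3): code 1100 → (1.284,4.000)–(1.056,3.000)
cell (1,4): code 1100 → (1.737,5.000)–(1.284,4.000)
cell (1,5): code 1000 → (2.000,5.420)–(1.737,5.000)
cell (2,1): code 0110 → (2.000,1.593)–(3.000,1.728)
cell (2,5): code 1101 → (2.942,6.000)–(2.000,5.420)
cell (2,6): code 1000 → (3.000,6.026)–(2.942,6.000)
cell (3,1): code 0010 → (3.000,1.728)–(3.309,2.000)
cell (3,2): code 0011 → (3.309,2.000)–(3.865,3.000)
cell (3,3): code 0111 → (3.865,3.000)–(4.000,3.620)
cell (3,5): code 1011 → (4.000,5.249)–(3.067,6.000)
cell (3,6): code 0001 → (3.067,6.000)–(3.000,6.026)
cell (4,3): code 0010 → (4.000,3.620)–(4.095,4.000)
cell (4,4): code 0011 → (4.095,4.000)–(4.108,5.000)
cell (4,5): code 0001 → (4.108,5.000)–(4.000,5.249)
total: 16 segments, chained into 1 closed loop(s), length Σ = 11.678940

segments=16 loops=1 length=11.679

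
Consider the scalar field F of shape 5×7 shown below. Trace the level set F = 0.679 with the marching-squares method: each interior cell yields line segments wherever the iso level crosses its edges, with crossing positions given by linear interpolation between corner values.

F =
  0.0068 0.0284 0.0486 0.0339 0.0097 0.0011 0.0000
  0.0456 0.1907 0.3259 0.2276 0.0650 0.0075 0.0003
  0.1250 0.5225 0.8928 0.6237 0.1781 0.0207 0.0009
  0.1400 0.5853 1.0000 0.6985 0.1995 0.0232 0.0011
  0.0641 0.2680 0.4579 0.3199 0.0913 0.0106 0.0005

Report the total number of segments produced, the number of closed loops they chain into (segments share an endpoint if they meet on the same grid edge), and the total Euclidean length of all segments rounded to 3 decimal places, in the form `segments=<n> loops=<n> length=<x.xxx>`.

cell (1,1): code 0100 → (1.623,2.000)–(2.000,1.423)
cell (1,2): code 1000 → (2.000,2.795)–(1.623,2.000)
cell (2,1): code 0110 → (2.000,1.423)–(3.000,1.226)
cell (2,2): code 1101 → (2.739,3.000)–(2.000,2.795)
cell (2,3): code 1000 → (3.000,3.039)–(2.739,3.000)
cell (3,1): code 0010 → (3.000,1.226)–(3.592,2.000)
cell (3,2): code 0011 → (3.592,2.000)–(3.052,3.000)
cell (3,3): code 0001 → (3.052,3.000)–(3.000,3.039)
total: 8 segments, chained into 1 closed loop(s), length Σ = 5.795211

segments=8 loops=1 length=5.795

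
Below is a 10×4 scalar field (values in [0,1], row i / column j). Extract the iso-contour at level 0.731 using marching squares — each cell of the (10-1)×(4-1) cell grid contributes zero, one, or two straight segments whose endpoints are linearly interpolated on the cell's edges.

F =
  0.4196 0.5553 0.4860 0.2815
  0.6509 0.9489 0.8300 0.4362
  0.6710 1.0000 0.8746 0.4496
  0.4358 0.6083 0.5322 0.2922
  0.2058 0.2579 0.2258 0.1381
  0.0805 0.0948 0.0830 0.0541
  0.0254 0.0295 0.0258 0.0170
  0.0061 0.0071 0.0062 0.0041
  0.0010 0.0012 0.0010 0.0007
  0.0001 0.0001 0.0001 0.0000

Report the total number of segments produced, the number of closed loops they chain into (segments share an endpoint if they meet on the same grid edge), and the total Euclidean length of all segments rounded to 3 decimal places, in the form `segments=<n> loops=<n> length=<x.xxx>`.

cell (0,0): code 0100 → (0.446,1.000)–(1.000,0.269)
cell (0,1): code 1100 → (0.712,2.000)–(0.446,1.000)
cell (0,2): code 1000 → (1.000,2.251)–(0.712,2.000)
cell (1,0): code 0110 → (1.000,0.269)–(2.000,0.182)
cell (1,2): code 1001 → (2.000,2.338)–(1.000,2.251)
cell (2,0): code 0010 → (2.000,0.182)–(2.687,1.000)
cell (2,1): code 0011 → (2.687,1.000)–(2.419,2.000)
cell (2,2): code 0001 → (2.419,2.000)–(2.000,2.338)
total: 8 segments, chained into 1 closed loop(s), length Σ = 6.982923

segments=8 loops=1 length=6.983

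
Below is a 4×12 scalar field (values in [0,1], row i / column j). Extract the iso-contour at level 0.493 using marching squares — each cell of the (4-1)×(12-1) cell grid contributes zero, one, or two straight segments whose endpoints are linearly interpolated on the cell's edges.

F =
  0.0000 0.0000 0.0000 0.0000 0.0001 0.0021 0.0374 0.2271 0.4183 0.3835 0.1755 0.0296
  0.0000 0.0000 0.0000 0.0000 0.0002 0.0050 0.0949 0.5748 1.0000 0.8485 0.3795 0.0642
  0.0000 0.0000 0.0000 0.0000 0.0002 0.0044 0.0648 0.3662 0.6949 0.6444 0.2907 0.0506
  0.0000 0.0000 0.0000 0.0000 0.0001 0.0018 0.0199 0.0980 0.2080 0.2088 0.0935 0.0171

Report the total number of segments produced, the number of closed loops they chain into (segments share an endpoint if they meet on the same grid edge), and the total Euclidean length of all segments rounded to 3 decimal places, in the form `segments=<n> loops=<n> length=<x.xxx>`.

segments=10 loops=1 length=8.053

cell (0,6): code 0100 → (0.765,7.000)–(1.000,6.830)
cell (0,7): code 1100 → (0.128,8.000)–(0.765,7.000)
cell (0,8): code 1100 → (0.235,9.000)–(0.128,8.000)
cell (0,9): code 1000 → (1.000,9.758)–(0.235,9.000)
cell (1,6): code 0010 → (1.000,6.830)–(1.392,7.000)
cell (1,7): code 0111 → (1.392,7.000)–(2.000,7.386)
cell (1,9): code 1001 → (2.000,9.428)–(1.000,9.758)
cell (2,7): code 0010 → (2.000,7.386)–(2.415,8.000)
cell (2,8): code 0011 → (2.415,8.000)–(2.348,9.000)
cell (2,9): code 0001 → (2.348,9.000)–(2.000,9.428)
total: 10 segments, chained into 1 closed loop(s), length Σ = 8.053394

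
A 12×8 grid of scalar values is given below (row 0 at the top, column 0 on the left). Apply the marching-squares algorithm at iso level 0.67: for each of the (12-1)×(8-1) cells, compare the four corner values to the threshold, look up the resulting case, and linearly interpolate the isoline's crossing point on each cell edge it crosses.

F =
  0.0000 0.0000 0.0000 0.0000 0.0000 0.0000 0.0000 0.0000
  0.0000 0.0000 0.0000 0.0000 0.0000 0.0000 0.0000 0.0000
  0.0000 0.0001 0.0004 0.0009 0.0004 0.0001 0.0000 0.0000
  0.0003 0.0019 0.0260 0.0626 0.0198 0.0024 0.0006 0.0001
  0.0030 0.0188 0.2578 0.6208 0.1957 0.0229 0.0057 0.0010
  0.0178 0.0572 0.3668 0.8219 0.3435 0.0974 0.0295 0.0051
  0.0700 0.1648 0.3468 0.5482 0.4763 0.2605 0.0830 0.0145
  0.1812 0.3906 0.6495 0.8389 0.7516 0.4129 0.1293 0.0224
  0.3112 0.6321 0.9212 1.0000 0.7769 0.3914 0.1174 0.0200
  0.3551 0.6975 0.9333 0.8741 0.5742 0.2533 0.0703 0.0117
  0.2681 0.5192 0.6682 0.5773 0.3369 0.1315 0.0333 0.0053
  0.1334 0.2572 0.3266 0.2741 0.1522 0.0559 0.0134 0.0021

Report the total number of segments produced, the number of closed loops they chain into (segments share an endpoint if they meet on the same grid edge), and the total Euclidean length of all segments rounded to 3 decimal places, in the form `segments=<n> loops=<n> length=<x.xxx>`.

segments=18 loops=2 length=13.500

cell (4,2): code 0100 → (4.245,3.000)–(5.000,2.666)
cell (4,3): code 1000 → (5.000,3.318)–(4.245,3.000)
cell (5,2): code 0010 → (5.000,2.666)–(5.555,3.000)
cell (5,3): code 0001 → (5.555,3.000)–(5.000,3.318)
cell (6,2): code 0100 → (6.419,3.000)–(7.000,2.108)
cell (6,3): code 1100 → (6.704,4.000)–(6.419,3.000)
cell (6,4): code 1000 → (7.000,4.241)–(6.704,4.000)
cell (7,1): code 0100 → (7.075,2.000)–(8.000,1.131)
cell (7,2): code 1110 → (7.000,2.108)–(7.075,2.000)
cell (7,4): code 1001 → (8.000,4.277)–(7.000,4.241)
cell (8,0): code 0100 → (8.580,1.000)–(9.000,0.920)
cell (8,1): code 1110 → (8.000,1.131)–(8.580,1.000)
cell (8,3): code 1011 → (9.000,3.681)–(8.527,4.000)
cell (8,4): code 0001 → (8.527,4.000)–(8.000,4.277)
cell (9,0): code 0010 → (9.000,0.920)–(9.154,1.000)
cell (9,1): code 0011 → (9.154,1.000)–(9.993,2.000)
cell (9,2): code 0011 → (9.993,2.000)–(9.688,3.000)
cell (9,3): code 0001 → (9.688,3.000)–(9.000,3.681)
total: 18 segments, chained into 2 closed loop(s), length Σ = 13.500469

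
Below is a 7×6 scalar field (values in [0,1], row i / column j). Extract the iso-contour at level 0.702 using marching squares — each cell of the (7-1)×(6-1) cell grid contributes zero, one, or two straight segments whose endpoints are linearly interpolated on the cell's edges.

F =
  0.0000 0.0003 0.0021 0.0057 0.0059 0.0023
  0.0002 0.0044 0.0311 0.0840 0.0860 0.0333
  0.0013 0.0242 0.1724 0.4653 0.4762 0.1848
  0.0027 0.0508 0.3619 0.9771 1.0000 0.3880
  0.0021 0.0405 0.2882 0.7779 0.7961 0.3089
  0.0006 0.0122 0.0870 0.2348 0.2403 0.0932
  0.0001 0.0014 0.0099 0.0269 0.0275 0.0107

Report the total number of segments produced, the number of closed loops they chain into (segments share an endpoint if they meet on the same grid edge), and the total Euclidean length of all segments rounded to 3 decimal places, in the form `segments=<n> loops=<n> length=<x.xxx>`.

cell (2,2): code 0100 → (2.462,3.000)–(3.000,2.553)
cell (2,3): code 1100 → (2.431,4.000)–(2.462,3.000)
cell (2,4): code 1000 → (3.000,4.487)–(2.431,4.000)
cell (3,2): code 0110 → (3.000,2.553)–(4.000,2.845)
cell (3,4): code 1001 → (4.000,4.193)–(3.000,4.487)
cell (4,2): code 0010 → (4.000,2.845)–(4.140,3.000)
cell (4,3): code 0011 → (4.140,3.000)–(4.169,4.000)
cell (4,4): code 0001 → (4.169,4.000)–(4.000,4.193)
total: 8 segments, chained into 1 closed loop(s), length Σ = 5.998589

segments=8 loops=1 length=5.999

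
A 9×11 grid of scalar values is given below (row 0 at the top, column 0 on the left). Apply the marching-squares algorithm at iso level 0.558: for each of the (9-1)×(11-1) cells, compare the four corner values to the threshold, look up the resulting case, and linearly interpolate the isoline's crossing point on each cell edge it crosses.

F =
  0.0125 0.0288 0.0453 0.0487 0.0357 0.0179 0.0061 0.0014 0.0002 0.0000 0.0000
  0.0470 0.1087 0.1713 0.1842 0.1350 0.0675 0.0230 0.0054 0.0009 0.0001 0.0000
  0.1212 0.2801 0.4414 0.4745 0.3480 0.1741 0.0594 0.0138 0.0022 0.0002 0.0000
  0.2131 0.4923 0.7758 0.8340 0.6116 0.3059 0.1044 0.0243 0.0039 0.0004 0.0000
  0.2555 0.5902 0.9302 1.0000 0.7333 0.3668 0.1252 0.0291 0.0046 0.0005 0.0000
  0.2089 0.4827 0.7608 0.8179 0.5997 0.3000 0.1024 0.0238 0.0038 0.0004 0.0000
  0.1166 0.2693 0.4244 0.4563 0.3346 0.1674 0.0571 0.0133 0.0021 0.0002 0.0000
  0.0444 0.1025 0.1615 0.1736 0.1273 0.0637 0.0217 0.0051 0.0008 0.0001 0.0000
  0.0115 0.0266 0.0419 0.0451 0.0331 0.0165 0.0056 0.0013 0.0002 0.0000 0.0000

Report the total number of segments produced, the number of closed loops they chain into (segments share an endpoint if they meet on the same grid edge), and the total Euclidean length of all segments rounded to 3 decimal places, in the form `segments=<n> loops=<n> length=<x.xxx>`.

segments=14 loops=1 length=10.959

cell (2,1): code 0100 → (2.349,2.000)–(3.000,1.232)
cell (2,2): code 1100 → (2.232,3.000)–(2.349,2.000)
cell (2,3): code 1100 → (2.797,4.000)–(2.232,3.000)
cell (2,4): code 1000 → (3.000,4.175)–(2.797,4.000)
cell (3,0): code 0100 → (3.671,1.000)–(4.000,0.904)
cell (3,1): code 1110 → (3.000,1.232)–(3.671,1.000)
cell (3,4): code 1001 → (4.000,4.478)–(3.000,4.175)
cell (4,0): code 0010 → (4.000,0.904)–(4.300,1.000)
cell (4,1): code 0111 → (4.300,1.000)–(5.000,1.271)
cell (4,4): code 1001 → (5.000,4.139)–(4.000,4.478)
cell (5,1): code 0010 → (5.000,1.271)–(5.603,2.000)
cell (5,2): code 0011 → (5.603,2.000)–(5.719,3.000)
cell (5,3): code 0011 → (5.719,3.000)–(5.157,4.000)
cell (5,4): code 0001 → (5.157,4.000)–(5.000,4.139)
total: 14 segments, chained into 1 closed loop(s), length Σ = 10.959496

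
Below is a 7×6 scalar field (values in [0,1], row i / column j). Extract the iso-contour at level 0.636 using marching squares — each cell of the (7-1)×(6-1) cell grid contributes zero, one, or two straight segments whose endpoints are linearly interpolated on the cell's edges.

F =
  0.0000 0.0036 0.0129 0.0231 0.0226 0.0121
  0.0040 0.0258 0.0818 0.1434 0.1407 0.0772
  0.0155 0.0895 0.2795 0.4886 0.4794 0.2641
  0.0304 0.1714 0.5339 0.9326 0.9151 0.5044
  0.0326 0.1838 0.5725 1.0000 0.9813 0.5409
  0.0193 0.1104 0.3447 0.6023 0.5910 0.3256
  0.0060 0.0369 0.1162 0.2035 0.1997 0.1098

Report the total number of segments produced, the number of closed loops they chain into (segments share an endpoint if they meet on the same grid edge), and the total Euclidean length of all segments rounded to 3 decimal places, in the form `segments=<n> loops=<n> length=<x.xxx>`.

segments=8 loops=1 length=8.378

cell (2,2): code 0100 → (2.332,3.000)–(3.000,2.256)
cell (2,3): code 1100 → (2.359,4.000)–(2.332,3.000)
cell (2,4): code 1000 → (3.000,4.680)–(2.359,4.000)
cell (3,2): code 0110 → (3.000,2.256)–(4.000,2.149)
cell (3,4): code 1001 → (4.000,4.784)–(3.000,4.680)
cell (4,2): code 0010 → (4.000,2.149)–(4.915,3.000)
cell (4,3): code 0011 → (4.915,3.000)–(4.885,4.000)
cell (4,4): code 0001 → (4.885,4.000)–(4.000,4.784)
total: 8 segments, chained into 1 closed loop(s), length Σ = 8.377994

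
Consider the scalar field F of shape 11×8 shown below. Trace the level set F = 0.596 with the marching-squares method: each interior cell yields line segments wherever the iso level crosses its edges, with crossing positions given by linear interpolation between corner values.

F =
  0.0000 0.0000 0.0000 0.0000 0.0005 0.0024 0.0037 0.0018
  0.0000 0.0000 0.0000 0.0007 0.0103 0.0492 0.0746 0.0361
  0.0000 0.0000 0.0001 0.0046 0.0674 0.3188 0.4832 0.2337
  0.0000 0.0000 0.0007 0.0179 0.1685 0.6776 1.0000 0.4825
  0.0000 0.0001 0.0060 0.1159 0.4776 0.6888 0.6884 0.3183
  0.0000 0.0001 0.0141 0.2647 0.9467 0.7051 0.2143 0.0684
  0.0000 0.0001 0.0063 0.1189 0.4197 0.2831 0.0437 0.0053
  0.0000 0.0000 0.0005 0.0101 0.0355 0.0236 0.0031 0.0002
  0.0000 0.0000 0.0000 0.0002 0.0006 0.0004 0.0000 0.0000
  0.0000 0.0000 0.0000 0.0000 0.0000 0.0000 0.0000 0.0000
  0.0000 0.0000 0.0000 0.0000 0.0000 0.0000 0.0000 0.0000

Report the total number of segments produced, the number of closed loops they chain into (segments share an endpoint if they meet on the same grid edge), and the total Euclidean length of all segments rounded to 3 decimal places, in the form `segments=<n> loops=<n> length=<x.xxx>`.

cell (2,4): code 0100 → (2.773,5.000)–(3.000,4.840)
cell (2,5): code 1100 → (2.218,6.000)–(2.773,5.000)
cell (2,6): code 1000 → (3.000,6.781)–(2.218,6.000)
cell (3,4): code 0110 → (3.000,4.840)–(4.000,4.561)
cell (3,6): code 1001 → (4.000,6.250)–(3.000,6.781)
cell (4,3): code 0100 → (4.252,4.000)–(5.000,3.486)
cell (4,4): code 1110 → (4.000,4.561)–(4.252,4.000)
cell (4,5): code 1011 → (5.000,5.222)–(4.195,6.000)
cell (4,6): code 0001 → (4.195,6.000)–(4.000,6.250)
cell (5,3): code 0010 → (5.000,3.486)–(5.665,4.000)
cell (5,4): code 0011 → (5.665,4.000)–(5.259,5.000)
cell (5,5): code 0001 → (5.259,5.000)–(5.000,5.222)
total: 12 segments, chained into 1 closed loop(s), length Σ = 9.916711

segments=12 loops=1 length=9.917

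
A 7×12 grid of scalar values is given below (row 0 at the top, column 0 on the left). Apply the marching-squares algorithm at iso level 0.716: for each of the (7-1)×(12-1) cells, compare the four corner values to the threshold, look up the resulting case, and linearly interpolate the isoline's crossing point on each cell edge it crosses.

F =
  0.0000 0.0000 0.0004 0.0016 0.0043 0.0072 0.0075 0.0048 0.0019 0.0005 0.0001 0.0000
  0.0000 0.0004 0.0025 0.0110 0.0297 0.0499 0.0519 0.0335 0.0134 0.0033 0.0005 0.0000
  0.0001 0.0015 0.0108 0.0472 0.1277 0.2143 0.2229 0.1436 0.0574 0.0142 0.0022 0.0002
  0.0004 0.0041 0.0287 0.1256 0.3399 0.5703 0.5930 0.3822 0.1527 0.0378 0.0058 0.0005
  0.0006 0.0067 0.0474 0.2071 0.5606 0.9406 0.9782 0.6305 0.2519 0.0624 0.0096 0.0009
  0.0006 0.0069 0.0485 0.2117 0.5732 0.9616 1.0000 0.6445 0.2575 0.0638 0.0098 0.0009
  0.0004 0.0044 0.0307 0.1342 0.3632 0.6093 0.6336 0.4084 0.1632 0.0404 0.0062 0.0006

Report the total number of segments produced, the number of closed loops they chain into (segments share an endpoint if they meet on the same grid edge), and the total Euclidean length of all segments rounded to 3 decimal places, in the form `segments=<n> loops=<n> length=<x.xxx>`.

segments=8 loops=1 length=7.925

cell (3,4): code 0100 → (3.393,5.000)–(4.000,4.409)
cell (3,5): code 1100 → (3.319,6.000)–(3.393,5.000)
cell (3,6): code 1000 → (4.000,6.754)–(3.319,6.000)
cell (4,4): code 0110 → (4.000,4.409)–(5.000,4.368)
cell (4,6): code 1001 → (5.000,6.799)–(4.000,6.754)
cell (5,4): code 0010 → (5.000,4.368)–(5.697,5.000)
cell (5,5): code 0011 → (5.697,5.000)–(5.775,6.000)
cell (5,6): code 0001 → (5.775,6.000)–(5.000,6.799)
total: 8 segments, chained into 1 closed loop(s), length Σ = 7.924696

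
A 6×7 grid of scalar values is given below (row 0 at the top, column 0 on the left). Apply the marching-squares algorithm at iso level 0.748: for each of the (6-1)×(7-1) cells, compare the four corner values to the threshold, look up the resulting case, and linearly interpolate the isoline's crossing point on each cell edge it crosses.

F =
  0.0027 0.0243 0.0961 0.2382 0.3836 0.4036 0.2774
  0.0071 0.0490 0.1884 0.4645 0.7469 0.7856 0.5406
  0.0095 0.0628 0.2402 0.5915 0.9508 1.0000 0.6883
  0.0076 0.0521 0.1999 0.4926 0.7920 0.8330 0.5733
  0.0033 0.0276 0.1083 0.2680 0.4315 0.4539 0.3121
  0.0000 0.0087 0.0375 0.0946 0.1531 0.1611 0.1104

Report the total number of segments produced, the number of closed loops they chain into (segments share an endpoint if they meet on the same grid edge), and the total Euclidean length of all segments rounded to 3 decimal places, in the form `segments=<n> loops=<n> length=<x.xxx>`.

segments=10 loops=1 length=7.313

cell (0,4): code 0100 → (0.902,5.000)–(1.000,4.028)
cell (0,5): code 1000 → (1.000,5.153)–(0.902,5.000)
cell (1,3): code 0100 → (1.005,4.000)–(2.000,3.436)
cell (1,4): code 1110 → (1.000,4.028)–(1.005,4.000)
cell (1,5): code 1001 → (2.000,5.808)–(1.000,5.153)
cell (2,3): code 0110 → (2.000,3.436)–(3.000,3.853)
cell (2,5): code 1001 → (3.000,5.327)–(2.000,5.808)
cell (3,3): code 0010 → (3.000,3.853)–(3.122,4.000)
cell (3,4): code 0011 → (3.122,4.000)–(3.224,5.000)
cell (3,5): code 0001 → (3.224,5.000)–(3.000,5.327)
total: 10 segments, chained into 1 closed loop(s), length Σ = 7.313178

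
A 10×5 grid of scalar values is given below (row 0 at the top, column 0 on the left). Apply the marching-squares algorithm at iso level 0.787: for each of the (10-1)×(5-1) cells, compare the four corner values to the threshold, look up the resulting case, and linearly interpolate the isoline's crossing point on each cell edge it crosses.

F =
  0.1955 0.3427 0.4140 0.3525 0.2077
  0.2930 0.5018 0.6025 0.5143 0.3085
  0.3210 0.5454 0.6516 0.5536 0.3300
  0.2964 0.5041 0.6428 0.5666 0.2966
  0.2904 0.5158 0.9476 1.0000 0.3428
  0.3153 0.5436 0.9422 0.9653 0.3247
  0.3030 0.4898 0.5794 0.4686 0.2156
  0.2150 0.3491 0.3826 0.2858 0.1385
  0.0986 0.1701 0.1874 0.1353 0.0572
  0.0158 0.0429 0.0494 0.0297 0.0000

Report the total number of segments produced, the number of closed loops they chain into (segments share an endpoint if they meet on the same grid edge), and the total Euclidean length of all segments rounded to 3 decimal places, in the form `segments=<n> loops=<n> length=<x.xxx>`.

cell (3,1): code 0100 → (3.473,2.000)–(4.000,1.628)
cell (3,2): code 1100 → (3.509,3.000)–(3.473,2.000)
cell (3,3): code 1000 → (4.000,3.324)–(3.509,3.000)
cell (4,1): code 0110 → (4.000,1.628)–(5.000,1.611)
cell (4,3): code 1001 → (5.000,3.278)–(4.000,3.324)
cell (5,1): code 0010 → (5.000,1.611)–(5.428,2.000)
cell (5,2): code 0011 → (5.428,2.000)–(5.359,3.000)
cell (5,3): code 0001 → (5.359,3.000)–(5.000,3.278)
total: 8 segments, chained into 1 closed loop(s), length Σ = 6.270531

segments=8 loops=1 length=6.271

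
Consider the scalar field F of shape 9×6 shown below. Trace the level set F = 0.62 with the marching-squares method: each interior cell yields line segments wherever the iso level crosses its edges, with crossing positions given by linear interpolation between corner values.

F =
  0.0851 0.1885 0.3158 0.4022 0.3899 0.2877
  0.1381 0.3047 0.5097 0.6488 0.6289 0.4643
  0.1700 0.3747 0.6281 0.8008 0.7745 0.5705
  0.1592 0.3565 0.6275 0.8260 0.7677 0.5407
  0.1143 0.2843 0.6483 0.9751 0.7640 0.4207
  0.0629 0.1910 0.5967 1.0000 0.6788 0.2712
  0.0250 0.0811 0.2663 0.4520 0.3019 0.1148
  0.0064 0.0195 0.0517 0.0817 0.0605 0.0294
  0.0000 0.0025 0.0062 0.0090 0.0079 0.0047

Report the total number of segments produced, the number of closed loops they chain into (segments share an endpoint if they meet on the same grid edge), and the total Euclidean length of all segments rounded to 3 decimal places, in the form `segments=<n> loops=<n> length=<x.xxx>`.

segments=16 loops=1 length=12.425

cell (0,2): code 0100 → (0.883,3.000)–(1.000,2.793)
cell (0,3): code 1100 → (0.963,4.000)–(0.883,3.000)
cell (0,4): code 1000 → (1.000,4.054)–(0.963,4.000)
cell (1,1): code 0100 → (1.932,2.000)–(2.000,1.968)
cell (1,2): code 1110 → (1.000,2.793)–(1.932,2.000)
cell (1,4): code 1001 → (2.000,4.757)–(1.000,4.054)
cell (2,1): code 0110 → (2.000,1.968)–(3.000,1.972)
cell (2,4): code 1001 → (3.000,4.651)–(2.000,4.757)
cell (3,1): code 0110 → (3.000,1.972)–(4.000,1.922)
cell (3,4): code 1001 → (4.000,4.419)–(3.000,4.651)
cell (4,1): code 0010 → (4.000,1.922)–(4.548,2.000)
cell (4,2): code 0111 → (4.548,2.000)–(5.000,2.058)
cell (4,4): code 1001 → (5.000,4.144)–(4.000,4.419)
cell (5,2): code 0010 → (5.000,2.058)–(5.693,3.000)
cell (5,3): code 0011 → (5.693,3.000)–(5.156,4.000)
cell (5,4): code 0001 → (5.156,4.000)–(5.000,4.144)
total: 16 segments, chained into 1 closed loop(s), length Σ = 12.425239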